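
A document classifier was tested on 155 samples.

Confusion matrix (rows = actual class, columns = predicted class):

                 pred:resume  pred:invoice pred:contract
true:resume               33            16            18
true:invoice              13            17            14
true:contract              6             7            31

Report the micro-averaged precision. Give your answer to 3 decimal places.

Micro-averaging pools counts across classes: ΣTP=81, ΣFP=74, ΣFN=74.
Micro-precision = TP/(TP+FP) on pooled counts = 0.523 (equals overall accuracy in single-label multiclass).

0.523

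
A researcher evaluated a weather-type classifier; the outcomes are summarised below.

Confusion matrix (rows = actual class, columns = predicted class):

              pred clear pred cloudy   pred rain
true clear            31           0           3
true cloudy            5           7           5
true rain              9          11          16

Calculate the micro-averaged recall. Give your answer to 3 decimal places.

Micro-averaging pools counts across classes: ΣTP=54, ΣFP=33, ΣFN=33.
Micro-recall = TP/(TP+FN) on pooled counts = 0.621 (equals overall accuracy in single-label multiclass).

0.621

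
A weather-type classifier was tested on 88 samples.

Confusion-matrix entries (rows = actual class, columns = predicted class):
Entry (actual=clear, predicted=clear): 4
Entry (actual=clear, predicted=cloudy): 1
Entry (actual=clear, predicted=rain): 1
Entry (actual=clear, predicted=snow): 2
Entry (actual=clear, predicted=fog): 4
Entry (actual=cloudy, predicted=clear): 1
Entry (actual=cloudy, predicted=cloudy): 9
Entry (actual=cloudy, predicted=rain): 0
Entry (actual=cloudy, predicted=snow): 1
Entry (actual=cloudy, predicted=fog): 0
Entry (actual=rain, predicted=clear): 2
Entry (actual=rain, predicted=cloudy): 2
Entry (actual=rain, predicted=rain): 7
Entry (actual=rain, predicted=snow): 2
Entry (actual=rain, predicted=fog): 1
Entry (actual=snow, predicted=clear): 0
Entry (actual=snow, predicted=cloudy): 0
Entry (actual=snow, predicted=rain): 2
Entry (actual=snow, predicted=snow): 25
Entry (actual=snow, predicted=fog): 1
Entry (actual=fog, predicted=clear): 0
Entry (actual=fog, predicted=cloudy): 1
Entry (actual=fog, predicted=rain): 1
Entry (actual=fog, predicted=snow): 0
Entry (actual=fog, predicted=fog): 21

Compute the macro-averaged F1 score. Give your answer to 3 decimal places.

Per-class F1 score (2·TP/(2·TP+FP+FN)):
  clear: TP=4, FP=1+2+0+0=3, FN=1+1+2+4=8 → 8/19 = 0.4211
  cloudy: TP=9, FP=1+2+0+1=4, FN=1+0+1+0=2 → 18/24 = 0.7500
  rain: TP=7, FP=1+0+2+1=4, FN=2+2+2+1=7 → 14/25 = 0.5600
  snow: TP=25, FP=2+1+2+0=5, FN=0+0+2+1=3 → 50/58 = 0.8621
  fog: TP=21, FP=4+0+1+1=6, FN=0+1+1+0=2 → 42/50 = 0.8400
Macro-F1 score = mean = (0.4211 + 0.7500 + 0.5600 + 0.8621 + 0.8400) / 5 = 0.687

0.687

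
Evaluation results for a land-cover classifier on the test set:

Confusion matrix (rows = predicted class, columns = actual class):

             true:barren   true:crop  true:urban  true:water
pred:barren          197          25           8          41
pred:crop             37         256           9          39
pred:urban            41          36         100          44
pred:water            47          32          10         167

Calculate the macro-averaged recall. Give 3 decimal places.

Per-class recall (TP/(TP+FN)):
  barren: TP=197, FN=37+41+47=125 → 197/322 = 0.6118
  crop: TP=256, FN=25+36+32=93 → 256/349 = 0.7335
  urban: TP=100, FN=8+9+10=27 → 100/127 = 0.7874
  water: TP=167, FN=41+39+44=124 → 167/291 = 0.5739
Macro-recall = mean = (0.6118 + 0.7335 + 0.7874 + 0.5739) / 4 = 0.677

0.677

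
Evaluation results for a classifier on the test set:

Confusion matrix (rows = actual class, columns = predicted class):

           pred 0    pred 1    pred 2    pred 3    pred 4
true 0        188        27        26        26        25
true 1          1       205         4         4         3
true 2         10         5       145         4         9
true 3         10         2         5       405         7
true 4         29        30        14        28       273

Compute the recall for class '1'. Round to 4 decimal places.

0.9447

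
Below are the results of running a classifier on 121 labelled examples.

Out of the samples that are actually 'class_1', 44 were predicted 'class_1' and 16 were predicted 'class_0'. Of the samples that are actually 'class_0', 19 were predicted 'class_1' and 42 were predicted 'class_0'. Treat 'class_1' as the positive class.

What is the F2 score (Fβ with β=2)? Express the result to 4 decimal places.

0.7261

Fβ = (1+β²)·TP / ((1+β²)·TP + β²·FN + FP), with β²=4
= 5·44 / (5·44 + 4·16 + 19) = 0.7261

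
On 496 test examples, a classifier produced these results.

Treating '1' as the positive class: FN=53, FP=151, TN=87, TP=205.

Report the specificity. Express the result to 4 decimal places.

0.3655

Specificity = TN/(TN+FP) = 87/(87+151) = 0.3655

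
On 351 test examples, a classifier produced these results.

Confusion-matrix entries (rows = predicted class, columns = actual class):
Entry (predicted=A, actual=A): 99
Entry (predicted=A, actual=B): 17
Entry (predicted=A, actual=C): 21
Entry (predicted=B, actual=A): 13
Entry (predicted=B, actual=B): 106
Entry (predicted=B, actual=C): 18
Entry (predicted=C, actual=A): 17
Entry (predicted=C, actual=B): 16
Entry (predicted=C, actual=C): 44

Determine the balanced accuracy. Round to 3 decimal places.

Balanced accuracy = mean of per-class recall.
  A: recall = 99/129 = 0.7674
  B: recall = 106/139 = 0.7626
  C: recall = 44/83 = 0.5301
Mean = (0.7674 + 0.7626 + 0.5301) / 3 = 0.687

0.687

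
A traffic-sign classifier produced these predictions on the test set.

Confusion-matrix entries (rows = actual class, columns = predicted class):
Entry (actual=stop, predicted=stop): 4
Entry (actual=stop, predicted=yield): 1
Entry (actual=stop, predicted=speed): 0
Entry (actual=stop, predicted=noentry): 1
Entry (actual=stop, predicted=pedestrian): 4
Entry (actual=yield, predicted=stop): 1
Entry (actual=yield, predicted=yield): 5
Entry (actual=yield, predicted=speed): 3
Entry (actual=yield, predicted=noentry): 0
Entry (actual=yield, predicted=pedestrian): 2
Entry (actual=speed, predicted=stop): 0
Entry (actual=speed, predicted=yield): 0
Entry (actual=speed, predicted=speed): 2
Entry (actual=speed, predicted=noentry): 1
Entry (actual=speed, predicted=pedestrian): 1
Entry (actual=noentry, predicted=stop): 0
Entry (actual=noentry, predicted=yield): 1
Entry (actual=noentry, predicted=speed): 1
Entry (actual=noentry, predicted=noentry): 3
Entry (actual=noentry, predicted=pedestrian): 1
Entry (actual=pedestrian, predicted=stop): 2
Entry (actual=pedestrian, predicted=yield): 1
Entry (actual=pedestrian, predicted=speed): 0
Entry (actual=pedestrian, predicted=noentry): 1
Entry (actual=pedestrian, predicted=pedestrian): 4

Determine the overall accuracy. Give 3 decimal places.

Accuracy = trace / total = (4+5+2+3+4=18) / 39 = 18/39 = 0.462

0.462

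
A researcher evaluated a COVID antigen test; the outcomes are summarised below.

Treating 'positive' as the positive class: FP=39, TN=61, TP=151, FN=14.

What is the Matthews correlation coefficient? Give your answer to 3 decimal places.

0.565

MCC = (TP·TN − FP·FN) / √((TP+FP)(TP+FN)(TN+FP)(TN+FN))
Numerator = 151·61 − 39·14 = 8665
Denominator = √(190·165·100·75) = √235125000 = 15333.7862
MCC = 8665 / 15333.7862 = 0.565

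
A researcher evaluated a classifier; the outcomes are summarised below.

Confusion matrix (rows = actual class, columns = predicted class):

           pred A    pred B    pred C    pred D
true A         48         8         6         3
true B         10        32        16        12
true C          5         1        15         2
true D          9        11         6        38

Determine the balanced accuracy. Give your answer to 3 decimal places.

0.610

Balanced accuracy = mean of per-class recall.
  A: recall = 48/65 = 0.7385
  B: recall = 32/70 = 0.4571
  C: recall = 15/23 = 0.6522
  D: recall = 38/64 = 0.5938
Mean = (0.7385 + 0.4571 + 0.6522 + 0.5938) / 4 = 0.610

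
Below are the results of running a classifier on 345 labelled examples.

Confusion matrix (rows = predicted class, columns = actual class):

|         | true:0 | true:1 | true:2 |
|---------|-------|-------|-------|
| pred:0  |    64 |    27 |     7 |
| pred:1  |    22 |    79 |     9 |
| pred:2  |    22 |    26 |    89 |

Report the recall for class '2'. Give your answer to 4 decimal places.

0.8476

One-vs-rest for '2': TP = diagonal; FP = other classes predicted '2'; FN = '2' predicted as other.
recall = TP/(TP+FN).
2: TP=89, FN=7+9=16 → 89/105 = 0.84762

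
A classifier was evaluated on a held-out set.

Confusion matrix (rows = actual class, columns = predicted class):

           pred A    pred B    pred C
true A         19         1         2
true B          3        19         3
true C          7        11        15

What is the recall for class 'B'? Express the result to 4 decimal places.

0.7600

One-vs-rest for 'B': TP = diagonal; FP = other classes predicted 'B'; FN = 'B' predicted as other.
recall = TP/(TP+FN).
B: TP=19, FN=3+3=6 → 19/25 = 0.76000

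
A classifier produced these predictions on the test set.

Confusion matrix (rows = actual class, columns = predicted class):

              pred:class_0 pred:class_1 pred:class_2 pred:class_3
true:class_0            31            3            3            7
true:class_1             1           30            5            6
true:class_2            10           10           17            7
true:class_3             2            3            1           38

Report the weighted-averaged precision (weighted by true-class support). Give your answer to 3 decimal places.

0.667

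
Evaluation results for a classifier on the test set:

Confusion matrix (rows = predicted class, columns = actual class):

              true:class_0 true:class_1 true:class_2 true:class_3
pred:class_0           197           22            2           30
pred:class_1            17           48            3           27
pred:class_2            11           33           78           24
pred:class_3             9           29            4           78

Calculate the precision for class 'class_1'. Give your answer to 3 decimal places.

0.505

precision = TP/(TP+FP).
class_1: TP=48, FP=17+3+27=47 → 48/95 = 0.5053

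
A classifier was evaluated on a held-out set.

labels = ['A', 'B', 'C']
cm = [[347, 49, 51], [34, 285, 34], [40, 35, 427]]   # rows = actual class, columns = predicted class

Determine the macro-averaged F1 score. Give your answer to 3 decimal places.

0.810

Per-class F1 score (2·TP/(2·TP+FP+FN)):
  A: TP=347, FP=34+40=74, FN=49+51=100 → 694/868 = 0.7995
  B: TP=285, FP=49+35=84, FN=34+34=68 → 570/722 = 0.7895
  C: TP=427, FP=51+34=85, FN=40+35=75 → 854/1014 = 0.8422
Macro-F1 score = mean = (0.7995 + 0.7895 + 0.8422) / 3 = 0.810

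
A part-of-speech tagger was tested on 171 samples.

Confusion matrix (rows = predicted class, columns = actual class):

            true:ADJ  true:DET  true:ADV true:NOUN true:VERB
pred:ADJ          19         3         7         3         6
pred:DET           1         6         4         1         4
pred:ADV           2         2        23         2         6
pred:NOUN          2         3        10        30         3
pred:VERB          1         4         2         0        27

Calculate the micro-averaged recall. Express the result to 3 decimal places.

Micro-averaging pools counts across classes: ΣTP=105, ΣFP=66, ΣFN=66.
Micro-recall = TP/(TP+FN) on pooled counts = 0.614 (equals overall accuracy in single-label multiclass).

0.614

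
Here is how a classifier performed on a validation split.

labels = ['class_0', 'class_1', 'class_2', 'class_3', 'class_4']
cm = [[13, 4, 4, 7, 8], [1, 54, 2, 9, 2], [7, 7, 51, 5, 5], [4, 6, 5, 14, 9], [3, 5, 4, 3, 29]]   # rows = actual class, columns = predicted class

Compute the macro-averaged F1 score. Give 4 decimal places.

0.5692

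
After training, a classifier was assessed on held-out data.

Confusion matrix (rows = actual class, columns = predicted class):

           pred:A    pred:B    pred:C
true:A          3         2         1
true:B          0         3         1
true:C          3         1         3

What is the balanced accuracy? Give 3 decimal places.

Balanced accuracy = mean of per-class recall.
  A: recall = 3/6 = 0.5000
  B: recall = 3/4 = 0.7500
  C: recall = 3/7 = 0.4286
Mean = (0.5000 + 0.7500 + 0.4286) / 3 = 0.560

0.560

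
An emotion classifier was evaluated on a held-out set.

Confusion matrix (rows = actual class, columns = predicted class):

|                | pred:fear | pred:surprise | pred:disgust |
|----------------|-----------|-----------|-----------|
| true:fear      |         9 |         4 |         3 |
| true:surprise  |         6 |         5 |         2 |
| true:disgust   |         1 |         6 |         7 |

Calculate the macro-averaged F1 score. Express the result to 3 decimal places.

0.486

Per-class F1 score (2·TP/(2·TP+FP+FN)):
  fear: TP=9, FP=6+1=7, FN=4+3=7 → 18/32 = 0.5625
  surprise: TP=5, FP=4+6=10, FN=6+2=8 → 10/28 = 0.3571
  disgust: TP=7, FP=3+2=5, FN=1+6=7 → 14/26 = 0.5385
Macro-F1 score = mean = (0.5625 + 0.3571 + 0.5385) / 3 = 0.486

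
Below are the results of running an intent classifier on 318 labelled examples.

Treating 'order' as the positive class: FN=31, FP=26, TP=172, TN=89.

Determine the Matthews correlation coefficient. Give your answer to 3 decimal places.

0.616

MCC = (TP·TN − FP·FN) / √((TP+FP)(TP+FN)(TN+FP)(TN+FN))
Numerator = 172·89 − 26·31 = 14502
Denominator = √(198·203·115·120) = √554677200 = 23551.5859
MCC = 14502 / 23551.5859 = 0.616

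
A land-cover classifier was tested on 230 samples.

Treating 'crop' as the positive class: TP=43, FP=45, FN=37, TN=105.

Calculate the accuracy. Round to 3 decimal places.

0.643

Accuracy = (TP+TN)/N = (43+105)/230 = 0.643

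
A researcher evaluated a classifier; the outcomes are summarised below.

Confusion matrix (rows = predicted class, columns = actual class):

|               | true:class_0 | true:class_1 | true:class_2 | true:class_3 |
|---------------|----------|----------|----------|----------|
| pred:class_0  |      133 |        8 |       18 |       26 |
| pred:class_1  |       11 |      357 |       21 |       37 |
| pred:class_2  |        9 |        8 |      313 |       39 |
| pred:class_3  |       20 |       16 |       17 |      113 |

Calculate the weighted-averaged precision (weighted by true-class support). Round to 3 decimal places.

0.794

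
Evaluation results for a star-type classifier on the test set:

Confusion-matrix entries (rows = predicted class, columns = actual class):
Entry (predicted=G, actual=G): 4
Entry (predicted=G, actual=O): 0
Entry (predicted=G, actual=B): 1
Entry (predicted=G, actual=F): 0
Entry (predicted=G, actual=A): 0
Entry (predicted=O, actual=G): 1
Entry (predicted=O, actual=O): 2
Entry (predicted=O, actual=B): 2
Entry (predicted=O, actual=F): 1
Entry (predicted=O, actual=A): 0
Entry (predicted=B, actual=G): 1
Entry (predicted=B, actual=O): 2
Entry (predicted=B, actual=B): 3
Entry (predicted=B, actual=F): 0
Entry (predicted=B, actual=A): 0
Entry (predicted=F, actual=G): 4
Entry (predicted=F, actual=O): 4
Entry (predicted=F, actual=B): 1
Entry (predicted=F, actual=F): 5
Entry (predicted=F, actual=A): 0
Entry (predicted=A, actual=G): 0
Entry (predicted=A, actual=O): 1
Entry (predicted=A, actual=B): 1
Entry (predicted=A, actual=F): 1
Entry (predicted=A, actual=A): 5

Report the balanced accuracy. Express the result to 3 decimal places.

0.542

Balanced accuracy = mean of per-class recall.
  G: recall = 4/10 = 0.4000
  O: recall = 2/9 = 0.2222
  B: recall = 3/8 = 0.3750
  F: recall = 5/7 = 0.7143
  A: recall = 5/5 = 1.0000
Mean = (0.4000 + 0.2222 + 0.3750 + 0.7143 + 1.0000) / 5 = 0.542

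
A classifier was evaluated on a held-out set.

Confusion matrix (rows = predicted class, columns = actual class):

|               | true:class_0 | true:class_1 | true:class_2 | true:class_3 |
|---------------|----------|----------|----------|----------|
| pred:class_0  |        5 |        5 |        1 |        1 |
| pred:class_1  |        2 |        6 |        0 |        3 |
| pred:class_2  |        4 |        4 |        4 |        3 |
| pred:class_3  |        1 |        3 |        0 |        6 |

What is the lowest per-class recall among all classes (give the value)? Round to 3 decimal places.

Per-class recall (TP/(TP+FN)):
  class_0: TP=5, FN=2+4+1=7 → 5/12 = 0.4167
  class_1: TP=6, FN=5+4+3=12 → 6/18 = 0.3333
  class_2: TP=4, FN=1+0+0=1 → 4/5 = 0.8000
  class_3: TP=6, FN=1+3+3=7 → 6/13 = 0.4615
Lowest is class 'class_1' with recall = 0.333.

0.333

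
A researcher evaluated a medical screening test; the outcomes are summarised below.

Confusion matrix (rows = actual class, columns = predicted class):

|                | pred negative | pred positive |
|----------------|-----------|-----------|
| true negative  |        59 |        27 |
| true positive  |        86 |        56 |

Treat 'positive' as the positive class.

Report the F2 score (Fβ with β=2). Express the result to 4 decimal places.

Fβ = (1+β²)·TP / ((1+β²)·TP + β²·FN + FP), with β²=4
= 5·56 / (5·56 + 4·86 + 27) = 0.4301

0.4301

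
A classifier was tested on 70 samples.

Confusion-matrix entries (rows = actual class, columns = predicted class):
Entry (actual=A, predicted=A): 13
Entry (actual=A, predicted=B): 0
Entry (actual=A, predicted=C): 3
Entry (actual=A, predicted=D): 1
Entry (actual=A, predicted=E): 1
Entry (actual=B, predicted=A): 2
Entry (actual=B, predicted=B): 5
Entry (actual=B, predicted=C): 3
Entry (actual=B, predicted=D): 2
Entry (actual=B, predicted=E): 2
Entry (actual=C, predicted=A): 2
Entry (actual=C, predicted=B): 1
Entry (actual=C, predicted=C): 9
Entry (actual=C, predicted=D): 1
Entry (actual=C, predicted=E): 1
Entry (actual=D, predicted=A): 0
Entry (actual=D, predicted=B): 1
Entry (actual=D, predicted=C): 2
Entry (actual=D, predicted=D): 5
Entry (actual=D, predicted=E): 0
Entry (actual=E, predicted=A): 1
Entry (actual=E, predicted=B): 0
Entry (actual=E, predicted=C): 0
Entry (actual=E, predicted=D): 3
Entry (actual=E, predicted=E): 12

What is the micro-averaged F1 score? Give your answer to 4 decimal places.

Micro-averaging pools counts across classes: ΣTP=44, ΣFP=26, ΣFN=26.
Micro-F1 score = 2·TP/(2·TP+FP+FN) on pooled counts = 0.6286 (equals overall accuracy in single-label multiclass).

0.6286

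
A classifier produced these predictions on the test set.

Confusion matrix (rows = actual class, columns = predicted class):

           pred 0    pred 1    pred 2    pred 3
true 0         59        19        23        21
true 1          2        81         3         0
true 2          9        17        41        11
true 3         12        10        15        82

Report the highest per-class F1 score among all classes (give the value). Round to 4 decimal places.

Per-class F1 score (2·TP/(2·TP+FP+FN)):
  0: TP=59, FP=2+9+12=23, FN=19+23+21=63 → 118/204 = 0.57843
  1: TP=81, FP=19+17+10=46, FN=2+3+0=5 → 162/213 = 0.76056
  2: TP=41, FP=23+3+15=41, FN=9+17+11=37 → 82/160 = 0.51250
  3: TP=82, FP=21+0+11=32, FN=12+10+15=37 → 164/233 = 0.70386
Highest is class '1' with F1 score = 0.7606.

0.7606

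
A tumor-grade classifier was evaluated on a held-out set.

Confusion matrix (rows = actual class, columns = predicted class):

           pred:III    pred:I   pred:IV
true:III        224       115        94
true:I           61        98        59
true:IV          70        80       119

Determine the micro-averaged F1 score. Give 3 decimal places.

Micro-averaging pools counts across classes: ΣTP=441, ΣFP=479, ΣFN=479.
Micro-F1 score = 2·TP/(2·TP+FP+FN) on pooled counts = 0.479 (equals overall accuracy in single-label multiclass).

0.479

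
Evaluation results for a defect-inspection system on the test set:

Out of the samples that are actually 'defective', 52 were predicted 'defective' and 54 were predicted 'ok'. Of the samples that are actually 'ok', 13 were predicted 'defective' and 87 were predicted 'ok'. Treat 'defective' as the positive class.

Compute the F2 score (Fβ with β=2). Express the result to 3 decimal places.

0.532

Fβ = (1+β²)·TP / ((1+β²)·TP + β²·FN + FP), with β²=4
= 5·52 / (5·52 + 4·54 + 13) = 0.532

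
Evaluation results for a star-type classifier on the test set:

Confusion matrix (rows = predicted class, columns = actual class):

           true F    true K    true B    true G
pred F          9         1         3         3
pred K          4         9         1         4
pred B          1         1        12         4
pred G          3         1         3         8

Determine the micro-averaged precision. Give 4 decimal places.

0.5672

Micro-averaging pools counts across classes: ΣTP=38, ΣFP=29, ΣFN=29.
Micro-precision = TP/(TP+FP) on pooled counts = 0.5672 (equals overall accuracy in single-label multiclass).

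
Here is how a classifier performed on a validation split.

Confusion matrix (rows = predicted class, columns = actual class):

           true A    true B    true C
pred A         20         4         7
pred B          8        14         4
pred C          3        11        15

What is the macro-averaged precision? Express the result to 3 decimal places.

0.567

Per-class precision (TP/(TP+FP)):
  A: TP=20, FP=4+7=11 → 20/31 = 0.6452
  B: TP=14, FP=8+4=12 → 14/26 = 0.5385
  C: TP=15, FP=3+11=14 → 15/29 = 0.5172
Macro-precision = mean = (0.6452 + 0.5385 + 0.5172) / 3 = 0.567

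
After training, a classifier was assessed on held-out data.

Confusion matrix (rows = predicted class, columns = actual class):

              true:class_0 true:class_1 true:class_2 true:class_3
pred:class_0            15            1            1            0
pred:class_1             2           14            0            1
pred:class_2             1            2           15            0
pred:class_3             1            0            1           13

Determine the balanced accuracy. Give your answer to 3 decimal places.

0.856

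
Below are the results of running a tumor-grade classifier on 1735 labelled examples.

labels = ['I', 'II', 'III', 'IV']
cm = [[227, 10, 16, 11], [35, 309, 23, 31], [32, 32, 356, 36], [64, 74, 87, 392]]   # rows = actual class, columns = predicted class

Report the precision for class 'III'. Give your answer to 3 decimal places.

precision = TP/(TP+FP).
III: TP=356, FP=16+23+87=126 → 356/482 = 0.7386

0.739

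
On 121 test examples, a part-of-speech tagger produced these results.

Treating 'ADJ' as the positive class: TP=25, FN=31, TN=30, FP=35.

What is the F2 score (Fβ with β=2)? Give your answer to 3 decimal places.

Fβ = (1+β²)·TP / ((1+β²)·TP + β²·FN + FP), with β²=4
= 5·25 / (5·25 + 4·31 + 35) = 0.440

0.440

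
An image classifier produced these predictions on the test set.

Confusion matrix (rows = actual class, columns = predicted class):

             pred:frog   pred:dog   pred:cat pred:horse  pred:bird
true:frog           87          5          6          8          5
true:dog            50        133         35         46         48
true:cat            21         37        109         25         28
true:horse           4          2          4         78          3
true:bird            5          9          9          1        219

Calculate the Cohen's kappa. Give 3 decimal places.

Observed agreement pₒ = trace/N = 626/977 = 0.6407
Expected agreement pₑ = Σ (rowᵢ·colᵢ)/N² = (111·167 + 312·186 + 220·163 + 91·158 + 243·303)/977² = 0.2100
κ = (pₒ − pₑ)/(1 − pₑ) = (0.6407 − 0.2100)/(1 − 0.2100) = 0.545

0.545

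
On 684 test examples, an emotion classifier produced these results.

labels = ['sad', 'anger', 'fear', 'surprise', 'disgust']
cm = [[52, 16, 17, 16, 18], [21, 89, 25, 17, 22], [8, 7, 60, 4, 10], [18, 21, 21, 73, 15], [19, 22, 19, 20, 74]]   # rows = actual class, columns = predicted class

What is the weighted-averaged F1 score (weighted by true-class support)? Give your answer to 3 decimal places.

Per-class F1 score (2·TP/(2·TP+FP+FN)):
  sad: TP=52, FP=21+8+18+19=66, FN=16+17+16+18=67 → 104/237 = 0.4388
  anger: TP=89, FP=16+7+21+22=66, FN=21+25+17+22=85 → 178/329 = 0.5410
  fear: TP=60, FP=17+25+21+19=82, FN=8+7+4+10=29 → 120/231 = 0.5195
  surprise: TP=73, FP=16+17+4+20=57, FN=18+21+21+15=75 → 146/278 = 0.5252
  disgust: TP=74, FP=18+22+10+15=65, FN=19+22+19+20=80 → 148/293 = 0.5051
Weighted-F1 score = Σ (supportᵢ/N)·F1 scoreᵢ with N=684: (119/684)·0.4388 + (174/684)·0.5410 + (89/684)·0.5195 + (148/684)·0.5252 + (154/684)·0.5051 = 0.509

0.509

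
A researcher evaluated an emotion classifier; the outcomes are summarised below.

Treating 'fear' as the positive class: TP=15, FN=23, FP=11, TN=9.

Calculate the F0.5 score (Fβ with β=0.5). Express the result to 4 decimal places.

0.5282

Fβ = (1+β²)·TP / ((1+β²)·TP + β²·FN + FP), with β²=1/4
= 1.25·15 / (1.25·15 + 0.25·23 + 11) = 0.5282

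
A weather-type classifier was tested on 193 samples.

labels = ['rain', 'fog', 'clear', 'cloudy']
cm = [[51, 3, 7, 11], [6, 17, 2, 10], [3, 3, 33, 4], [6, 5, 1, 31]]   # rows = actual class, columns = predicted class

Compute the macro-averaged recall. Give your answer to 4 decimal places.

0.6706

Per-class recall (TP/(TP+FN)):
  rain: TP=51, FN=3+7+11=21 → 51/72 = 0.70833
  fog: TP=17, FN=6+2+10=18 → 17/35 = 0.48571
  clear: TP=33, FN=3+3+4=10 → 33/43 = 0.76744
  cloudy: TP=31, FN=6+5+1=12 → 31/43 = 0.72093
Macro-recall = mean = (0.70833 + 0.48571 + 0.76744 + 0.72093) / 4 = 0.6706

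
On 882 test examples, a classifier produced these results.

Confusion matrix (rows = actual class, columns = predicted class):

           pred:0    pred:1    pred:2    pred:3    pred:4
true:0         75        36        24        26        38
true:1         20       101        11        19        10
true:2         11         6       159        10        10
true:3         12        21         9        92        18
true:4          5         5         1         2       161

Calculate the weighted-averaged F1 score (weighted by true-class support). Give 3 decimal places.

0.653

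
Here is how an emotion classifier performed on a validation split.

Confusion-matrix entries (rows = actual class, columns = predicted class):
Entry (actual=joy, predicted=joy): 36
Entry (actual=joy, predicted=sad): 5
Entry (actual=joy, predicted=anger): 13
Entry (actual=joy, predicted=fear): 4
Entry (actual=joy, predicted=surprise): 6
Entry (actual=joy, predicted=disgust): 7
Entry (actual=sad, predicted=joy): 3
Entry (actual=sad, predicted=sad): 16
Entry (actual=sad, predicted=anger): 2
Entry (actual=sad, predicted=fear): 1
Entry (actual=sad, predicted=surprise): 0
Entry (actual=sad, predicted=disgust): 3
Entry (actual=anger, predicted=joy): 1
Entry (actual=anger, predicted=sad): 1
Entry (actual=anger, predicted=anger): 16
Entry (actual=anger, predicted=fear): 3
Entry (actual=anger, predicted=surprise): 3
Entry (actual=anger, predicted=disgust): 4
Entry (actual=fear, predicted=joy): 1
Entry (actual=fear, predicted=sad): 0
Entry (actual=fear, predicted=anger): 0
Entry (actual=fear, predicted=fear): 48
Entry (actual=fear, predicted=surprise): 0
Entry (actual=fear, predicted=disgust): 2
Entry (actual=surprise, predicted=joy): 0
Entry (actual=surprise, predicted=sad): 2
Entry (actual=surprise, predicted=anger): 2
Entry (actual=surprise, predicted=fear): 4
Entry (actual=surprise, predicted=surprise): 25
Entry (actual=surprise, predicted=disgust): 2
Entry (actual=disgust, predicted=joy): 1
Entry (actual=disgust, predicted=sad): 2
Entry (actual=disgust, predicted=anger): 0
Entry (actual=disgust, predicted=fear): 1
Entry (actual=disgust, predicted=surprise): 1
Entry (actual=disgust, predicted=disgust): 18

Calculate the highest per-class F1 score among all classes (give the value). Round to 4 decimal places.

0.8571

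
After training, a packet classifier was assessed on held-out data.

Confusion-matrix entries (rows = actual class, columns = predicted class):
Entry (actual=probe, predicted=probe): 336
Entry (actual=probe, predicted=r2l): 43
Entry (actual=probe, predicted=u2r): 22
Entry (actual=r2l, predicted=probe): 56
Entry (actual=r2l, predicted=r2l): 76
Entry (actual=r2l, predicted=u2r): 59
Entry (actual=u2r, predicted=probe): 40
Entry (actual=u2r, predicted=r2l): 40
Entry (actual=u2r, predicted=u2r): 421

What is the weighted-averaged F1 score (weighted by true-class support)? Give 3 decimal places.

Per-class F1 score (2·TP/(2·TP+FP+FN)):
  probe: TP=336, FP=56+40=96, FN=43+22=65 → 672/833 = 0.8067
  r2l: TP=76, FP=43+40=83, FN=56+59=115 → 152/350 = 0.4343
  u2r: TP=421, FP=22+59=81, FN=40+40=80 → 842/1003 = 0.8395
Weighted-F1 score = Σ (supportᵢ/N)·F1 scoreᵢ with N=1093: (401/1093)·0.8067 + (191/1093)·0.4343 + (501/1093)·0.8395 = 0.757

0.757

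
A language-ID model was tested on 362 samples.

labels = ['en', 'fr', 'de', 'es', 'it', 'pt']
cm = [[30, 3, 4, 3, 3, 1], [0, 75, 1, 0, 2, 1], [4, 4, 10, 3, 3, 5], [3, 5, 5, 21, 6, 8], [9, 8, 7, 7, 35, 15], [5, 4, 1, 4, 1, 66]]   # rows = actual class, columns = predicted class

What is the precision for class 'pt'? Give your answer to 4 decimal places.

One-vs-rest for 'pt': TP = diagonal; FP = other classes predicted 'pt'; FN = 'pt' predicted as other.
precision = TP/(TP+FP).
pt: TP=66, FP=1+1+5+8+15=30 → 66/96 = 0.68750

0.6875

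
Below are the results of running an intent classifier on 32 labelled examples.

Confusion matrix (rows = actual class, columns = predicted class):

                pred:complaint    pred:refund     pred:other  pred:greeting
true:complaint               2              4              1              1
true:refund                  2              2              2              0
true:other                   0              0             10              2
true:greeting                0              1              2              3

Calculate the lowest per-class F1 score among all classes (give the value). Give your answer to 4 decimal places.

Per-class F1 score (2·TP/(2·TP+FP+FN)):
  complaint: TP=2, FP=2+0+0=2, FN=4+1+1=6 → 4/12 = 0.33333
  refund: TP=2, FP=4+0+1=5, FN=2+2+0=4 → 4/13 = 0.30769
  other: TP=10, FP=1+2+2=5, FN=0+0+2=2 → 20/27 = 0.74074
  greeting: TP=3, FP=1+0+2=3, FN=0+1+2=3 → 6/12 = 0.50000
Lowest is class 'refund' with F1 score = 0.3077.

0.3077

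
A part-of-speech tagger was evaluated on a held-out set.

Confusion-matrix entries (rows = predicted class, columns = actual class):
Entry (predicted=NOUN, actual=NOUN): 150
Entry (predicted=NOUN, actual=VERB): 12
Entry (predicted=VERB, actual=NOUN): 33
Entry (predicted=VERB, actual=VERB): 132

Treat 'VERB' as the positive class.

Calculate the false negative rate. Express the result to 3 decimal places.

FNR = FN/(FN+TP) = 12/(12+132) = 0.083

0.083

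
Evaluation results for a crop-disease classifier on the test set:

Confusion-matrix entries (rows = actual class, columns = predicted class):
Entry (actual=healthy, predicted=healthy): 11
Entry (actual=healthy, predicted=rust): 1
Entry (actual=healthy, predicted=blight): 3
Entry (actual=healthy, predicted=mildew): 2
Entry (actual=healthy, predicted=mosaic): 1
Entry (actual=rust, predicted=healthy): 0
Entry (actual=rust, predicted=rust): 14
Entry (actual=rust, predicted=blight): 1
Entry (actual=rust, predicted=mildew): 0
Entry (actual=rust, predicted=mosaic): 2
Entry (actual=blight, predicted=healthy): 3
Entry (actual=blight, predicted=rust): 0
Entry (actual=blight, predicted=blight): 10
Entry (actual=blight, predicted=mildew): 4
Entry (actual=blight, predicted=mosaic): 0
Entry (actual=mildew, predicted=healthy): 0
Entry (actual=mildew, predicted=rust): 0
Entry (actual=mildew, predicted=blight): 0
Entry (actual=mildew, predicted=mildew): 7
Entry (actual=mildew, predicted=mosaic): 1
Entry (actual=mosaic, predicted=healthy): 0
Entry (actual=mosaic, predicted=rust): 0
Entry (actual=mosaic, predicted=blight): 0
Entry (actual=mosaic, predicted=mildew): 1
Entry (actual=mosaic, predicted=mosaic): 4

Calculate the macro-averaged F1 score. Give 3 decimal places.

0.692

Per-class F1 score (2·TP/(2·TP+FP+FN)):
  healthy: TP=11, FP=0+3+0+0=3, FN=1+3+2+1=7 → 22/32 = 0.6875
  rust: TP=14, FP=1+0+0+0=1, FN=0+1+0+2=3 → 28/32 = 0.8750
  blight: TP=10, FP=3+1+0+0=4, FN=3+0+4+0=7 → 20/31 = 0.6452
  mildew: TP=7, FP=2+0+4+1=7, FN=0+0+0+1=1 → 14/22 = 0.6364
  mosaic: TP=4, FP=1+2+0+1=4, FN=0+0+0+1=1 → 8/13 = 0.6154
Macro-F1 score = mean = (0.6875 + 0.8750 + 0.6452 + 0.6364 + 0.6154) / 5 = 0.692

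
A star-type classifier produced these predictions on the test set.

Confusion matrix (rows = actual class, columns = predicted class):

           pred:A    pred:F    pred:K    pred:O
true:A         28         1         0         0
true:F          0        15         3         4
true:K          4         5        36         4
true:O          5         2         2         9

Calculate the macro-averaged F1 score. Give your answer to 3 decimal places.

0.707

Per-class F1 score (2·TP/(2·TP+FP+FN)):
  A: TP=28, FP=0+4+5=9, FN=1+0+0=1 → 56/66 = 0.8485
  F: TP=15, FP=1+5+2=8, FN=0+3+4=7 → 30/45 = 0.6667
  K: TP=36, FP=0+3+2=5, FN=4+5+4=13 → 72/90 = 0.8000
  O: TP=9, FP=0+4+4=8, FN=5+2+2=9 → 18/35 = 0.5143
Macro-F1 score = mean = (0.8485 + 0.6667 + 0.8000 + 0.5143) / 4 = 0.707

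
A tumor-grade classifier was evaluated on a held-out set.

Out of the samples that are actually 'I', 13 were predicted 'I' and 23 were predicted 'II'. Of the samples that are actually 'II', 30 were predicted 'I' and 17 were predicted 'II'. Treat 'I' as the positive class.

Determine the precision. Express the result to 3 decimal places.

Precision = TP/(TP+FP) = 13/(13+30) = 13/43 = 0.302

0.302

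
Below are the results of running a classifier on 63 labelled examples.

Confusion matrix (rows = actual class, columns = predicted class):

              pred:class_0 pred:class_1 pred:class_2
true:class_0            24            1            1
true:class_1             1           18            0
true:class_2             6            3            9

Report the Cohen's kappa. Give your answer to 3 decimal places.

Observed agreement pₒ = trace/N = 51/63 = 0.8095
Expected agreement pₑ = Σ (rowᵢ·colᵢ)/N² = (26·31 + 19·22 + 18·10)/63² = 0.3537
κ = (pₒ − pₑ)/(1 − pₑ) = (0.8095 − 0.3537)/(1 − 0.3537) = 0.705

0.705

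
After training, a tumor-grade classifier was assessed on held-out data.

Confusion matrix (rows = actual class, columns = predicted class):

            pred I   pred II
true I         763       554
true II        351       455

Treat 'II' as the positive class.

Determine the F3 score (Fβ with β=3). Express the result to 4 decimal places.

0.5506

Fβ = (1+β²)·TP / ((1+β²)·TP + β²·FN + FP), with β²=9
= 10·455 / (10·455 + 9·351 + 554) = 0.5506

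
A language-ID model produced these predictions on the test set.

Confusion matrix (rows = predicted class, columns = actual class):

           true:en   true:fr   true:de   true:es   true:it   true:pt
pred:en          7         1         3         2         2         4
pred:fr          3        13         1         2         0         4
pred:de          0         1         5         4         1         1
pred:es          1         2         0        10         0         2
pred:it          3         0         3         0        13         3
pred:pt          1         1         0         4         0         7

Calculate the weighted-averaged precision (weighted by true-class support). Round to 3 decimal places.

Per-class precision (TP/(TP+FP)):
  en: TP=7, FP=1+3+2+2+4=12 → 7/19 = 0.3684
  fr: TP=13, FP=3+1+2+0+4=10 → 13/23 = 0.5652
  de: TP=5, FP=0+1+4+1+1=7 → 5/12 = 0.4167
  es: TP=10, FP=1+2+0+0+2=5 → 10/15 = 0.6667
  it: TP=13, FP=3+0+3+0+3=9 → 13/22 = 0.5909
  pt: TP=7, FP=1+1+0+4+0=6 → 7/13 = 0.5385
Weighted-precision = Σ (supportᵢ/N)·precisionᵢ with N=104: (15/104)·0.3684 + (18/104)·0.5652 + (12/104)·0.4167 + (22/104)·0.6667 + (16/104)·0.5909 + (21/104)·0.5385 = 0.540

0.540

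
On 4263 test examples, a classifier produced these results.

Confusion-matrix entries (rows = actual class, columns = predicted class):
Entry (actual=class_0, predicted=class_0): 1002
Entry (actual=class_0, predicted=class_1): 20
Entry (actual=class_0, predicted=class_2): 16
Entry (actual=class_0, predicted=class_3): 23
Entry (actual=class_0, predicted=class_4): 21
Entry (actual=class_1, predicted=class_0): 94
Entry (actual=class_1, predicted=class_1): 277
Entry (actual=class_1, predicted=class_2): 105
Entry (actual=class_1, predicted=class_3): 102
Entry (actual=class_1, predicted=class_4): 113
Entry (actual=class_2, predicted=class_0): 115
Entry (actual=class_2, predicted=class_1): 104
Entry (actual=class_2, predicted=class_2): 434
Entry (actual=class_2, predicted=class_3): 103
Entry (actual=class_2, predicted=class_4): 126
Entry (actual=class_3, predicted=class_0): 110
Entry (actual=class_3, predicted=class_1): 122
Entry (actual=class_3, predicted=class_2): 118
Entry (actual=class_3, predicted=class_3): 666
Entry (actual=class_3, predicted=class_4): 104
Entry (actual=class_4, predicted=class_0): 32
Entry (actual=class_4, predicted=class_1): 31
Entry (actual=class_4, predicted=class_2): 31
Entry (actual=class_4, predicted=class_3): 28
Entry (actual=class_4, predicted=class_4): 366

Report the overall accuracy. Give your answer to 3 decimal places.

0.644

Accuracy = trace / total = (1002+277+434+666+366=2745) / 4263 = 2745/4263 = 0.644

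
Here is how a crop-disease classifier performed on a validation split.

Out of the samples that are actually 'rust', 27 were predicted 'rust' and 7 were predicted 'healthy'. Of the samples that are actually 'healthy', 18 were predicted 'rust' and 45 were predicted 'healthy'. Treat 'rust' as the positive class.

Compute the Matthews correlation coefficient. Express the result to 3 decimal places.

MCC = (TP·TN − FP·FN) / √((TP+FP)(TP+FN)(TN+FP)(TN+FN))
Numerator = 27·45 − 18·7 = 1089
Denominator = √(45·34·63·52) = √5012280 = 2238.8122
MCC = 1089 / 2238.8122 = 0.486

0.486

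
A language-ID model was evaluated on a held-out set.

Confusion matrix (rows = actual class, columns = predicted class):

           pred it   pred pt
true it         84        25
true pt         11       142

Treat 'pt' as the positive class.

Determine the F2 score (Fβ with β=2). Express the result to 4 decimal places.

Fβ = (1+β²)·TP / ((1+β²)·TP + β²·FN + FP), with β²=4
= 5·142 / (5·142 + 4·11 + 25) = 0.9114

0.9114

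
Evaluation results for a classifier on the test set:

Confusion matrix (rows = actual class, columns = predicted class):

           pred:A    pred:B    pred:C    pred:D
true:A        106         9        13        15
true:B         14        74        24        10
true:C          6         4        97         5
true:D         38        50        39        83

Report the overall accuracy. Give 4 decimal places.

0.6133

Accuracy = trace / total = (106+74+97+83=360) / 587 = 360/587 = 0.6133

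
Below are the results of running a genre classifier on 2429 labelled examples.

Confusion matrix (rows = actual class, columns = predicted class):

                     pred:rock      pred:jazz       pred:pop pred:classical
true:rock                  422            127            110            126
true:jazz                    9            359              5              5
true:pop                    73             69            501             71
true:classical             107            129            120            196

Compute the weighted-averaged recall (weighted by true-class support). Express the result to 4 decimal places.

0.6085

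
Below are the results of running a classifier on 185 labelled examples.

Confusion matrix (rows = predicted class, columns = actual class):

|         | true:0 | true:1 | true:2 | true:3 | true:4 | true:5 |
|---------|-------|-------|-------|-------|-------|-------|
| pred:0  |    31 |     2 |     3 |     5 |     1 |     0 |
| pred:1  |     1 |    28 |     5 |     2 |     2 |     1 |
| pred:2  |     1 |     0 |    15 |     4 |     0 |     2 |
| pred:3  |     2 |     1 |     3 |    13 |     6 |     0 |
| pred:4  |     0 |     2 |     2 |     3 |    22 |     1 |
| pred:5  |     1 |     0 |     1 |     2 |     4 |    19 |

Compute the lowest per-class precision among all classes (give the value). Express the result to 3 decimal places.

0.520

Per-class precision (TP/(TP+FP)):
  0: TP=31, FP=2+3+5+1+0=11 → 31/42 = 0.7381
  1: TP=28, FP=1+5+2+2+1=11 → 28/39 = 0.7179
  2: TP=15, FP=1+0+4+0+2=7 → 15/22 = 0.6818
  3: TP=13, FP=2+1+3+6+0=12 → 13/25 = 0.5200
  4: TP=22, FP=0+2+2+3+1=8 → 22/30 = 0.7333
  5: TP=19, FP=1+0+1+2+4=8 → 19/27 = 0.7037
Lowest is class '3' with precision = 0.520.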